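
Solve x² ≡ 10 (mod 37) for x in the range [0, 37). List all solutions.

11, 26

37 ≡ 1 (mod 4), so we find a root by search.
Trying successive values, 11² = 121 ≡ 10 (mod 37). The other root is 37 − 11 = 26.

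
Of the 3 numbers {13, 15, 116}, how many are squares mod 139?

2

(13/139) = +1 → QR.
(15/139) = -1 → non-residue.
(116/139) = +1 → QR.
Total quadratic residues among the 3: 2.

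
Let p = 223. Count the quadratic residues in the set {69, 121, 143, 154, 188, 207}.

4

(69/223) = +1 → QR.
(121/223) = +1 → QR.
(143/223) = +1 → QR.
(154/223) = -1 → non-residue.
(188/223) = +1 → QR.
(207/223) = -1 → non-residue.
Total quadratic residues among the 6: 4.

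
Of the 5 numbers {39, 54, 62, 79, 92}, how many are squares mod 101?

3

(39/101) = -1 → non-residue.
(54/101) = +1 → QR.
(62/101) = -1 → non-residue.
(79/101) = +1 → QR.
(92/101) = +1 → QR.
Total quadratic residues among the 5: 3.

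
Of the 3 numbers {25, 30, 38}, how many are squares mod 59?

(25/59) = +1 → QR.
(30/59) = -1 → non-residue.
(38/59) = -1 → non-residue.
Total quadratic residues among the 3: 1.

1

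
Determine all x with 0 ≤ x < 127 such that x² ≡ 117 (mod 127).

25, 102

Since 127 ≡ 3 (mod 4), a square root of 117 is 117^((127+1)/4) = 117^32 mod 127.
Repeated squaring: 117^2≡100, 117^4≡94, 117^8≡73, 117^16≡122, 117^32≡25 (mod 127).
117^32 = 117^(32) ≡ 25 (mod 127).
Check: 25² = 625 ≡ 117 (mod 127). The two roots are 25 and 102.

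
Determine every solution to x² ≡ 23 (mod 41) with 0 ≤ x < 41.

8, 33

41 ≡ 1 (mod 4), so we find a root by search.
Trying successive values, 8² = 64 ≡ 23 (mod 41). The other root is 41 − 8 = 33.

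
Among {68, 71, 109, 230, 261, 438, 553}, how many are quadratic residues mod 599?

(68/599) = +1 → QR.
(71/599) = +1 → QR.
(109/599) = -1 → non-residue.
(230/599) = -1 → non-residue.
(261/599) = -1 → non-residue.
(438/599) = -1 → non-residue.
(553/599) = +1 → QR.
Total quadratic residues among the 7: 3.

3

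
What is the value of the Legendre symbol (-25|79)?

First reduce: -25 ≡ 54 (mod 79).
Pull out 2: since 79 ≡ 7 (mod 8), (2/79) = +1.
Reciprocity: 27 ≡ 3 and 79 ≡ 3 (mod 4), so (27/79) = −(79/27).
Reduce top mod 27: now compute (25/27).
Reciprocity: 25 ≡ 1 and 27 ≡ 3 (mod 4), so (25/27) = +(27/25).
Reduce top mod 25: now compute (2/25).
Pull out 2: since 25 ≡ 1 (mod 8), (2/25) = +1.
Reached (1/25) = 1. Collecting the sign flips along the way, the symbol is -1.

-1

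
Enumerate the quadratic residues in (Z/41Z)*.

1, 2, 4, 5, 8, 9, 10, 16, 18, 20, 21, 23, 25, 31, 32, 33, 36, 37, 39, 40

Square k = 1,…,20 (k and 41−k give the same square):
1²=1, 2²=4, 3²=9, 4²=16, 5²=25, 6²=36, 7²≡8, 8²≡23, 9²≡40, 10²≡18, 11²≡39, 12²≡21, 13²≡5, 14²≡32, 15²≡20, 16²≡10, 17²≡2, 18²≡37, 19²≡33, 20²≡31 (mod 41).
So the quadratic residues mod 41 are {1, 2, 4, 5, 8, 9, 10, 16, 18, 20, 21, 23, 25, 31, 32, 33, 36, 37, 39, 40}.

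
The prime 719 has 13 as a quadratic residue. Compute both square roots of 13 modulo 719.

Since 719 ≡ 3 (mod 4), a square root of 13 is 13^((719+1)/4) = 13^180 mod 719.
Repeated squaring: 13^2≡169, 13^4≡520, 13^8≡56, 13^16≡260, 13^32≡14, 13^64≡196, 13^128≡309 (mod 719).
13^180 = 13^(128+32+16+4) ≡ 336 (mod 719).
Check: 336² = 112896 ≡ 13 (mod 719). The two roots are 336 and 383.

336, 383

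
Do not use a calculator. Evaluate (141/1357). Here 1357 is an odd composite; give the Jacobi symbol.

Reciprocity: 141 ≡ 1 and 1357 ≡ 1 (mod 4), so (141/1357) = +(1357/141).
Reduce top mod 141: now compute (88/141).
Pull out 2^3: since 141 ≡ 5 (mod 8), (2/141) = -1, so (2/141)^3 = -1.
Reciprocity: 11 ≡ 3 and 141 ≡ 1 (mod 4), so (11/141) = +(141/11).
Reduce top mod 11: now compute (9/11).
Reciprocity: 9 ≡ 1 and 11 ≡ 3 (mod 4), so (9/11) = +(11/9).
Reduce top mod 9: now compute (2/9).
Pull out 2: since 9 ≡ 1 (mod 8), (2/9) = +1.
Reached (1/9) = 1. Collecting the sign flips along the way, the symbol is -1.

-1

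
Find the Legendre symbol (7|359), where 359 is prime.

-1

Reciprocity: 7 ≡ 3 and 359 ≡ 3 (mod 4), so (7/359) = −(359/7).
Reduce top mod 7: now compute (2/7).
Pull out 2: since 7 ≡ 7 (mod 8), (2/7) = +1.
Reached (1/7) = 1. Collecting the sign flips along the way, the symbol is -1.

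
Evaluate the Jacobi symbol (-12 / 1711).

1

First reduce: -12 ≡ 1699 (mod 1711).
Reciprocity: 1699 ≡ 3 and 1711 ≡ 3 (mod 4), so (1699/1711) = −(1711/1699).
Reduce top mod 1699: now compute (12/1699).
Pull out 2^2: since 1699 ≡ 3 (mod 8), (2/1699) = -1, so (2/1699)^2 = +1.
Reciprocity: 3 ≡ 3 and 1699 ≡ 3 (mod 4), so (3/1699) = −(1699/3).
Reduce top mod 3: now compute (1/3).
Reached (1/3) = 1. Collecting the sign flips along the way, the symbol is +1.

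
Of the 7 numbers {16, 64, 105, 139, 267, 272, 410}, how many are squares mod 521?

(16/521) = +1 → QR.
(64/521) = +1 → QR.
(105/521) = +1 → QR.
(139/521) = -1 → non-residue.
(267/521) = +1 → QR.
(272/521) = -1 → non-residue.
(410/521) = -1 → non-residue.
Total quadratic residues among the 7: 4.

4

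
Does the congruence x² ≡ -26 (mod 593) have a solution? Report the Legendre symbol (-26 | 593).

-1

First reduce: -26 ≡ 567 (mod 593).
Reciprocity: 567 ≡ 3 and 593 ≡ 1 (mod 4), so (567/593) = +(593/567).
Reduce top mod 567: now compute (26/567).
Pull out 2: since 567 ≡ 7 (mod 8), (2/567) = +1.
Reciprocity: 13 ≡ 1 and 567 ≡ 3 (mod 4), so (13/567) = +(567/13).
Reduce top mod 13: now compute (8/13).
Pull out 2^3: since 13 ≡ 5 (mod 8), (2/13) = -1, so (2/13)^3 = -1.
Reached (1/13) = 1. Collecting the sign flips along the way, the symbol is -1.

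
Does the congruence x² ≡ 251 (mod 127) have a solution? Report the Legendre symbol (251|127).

First reduce: 251 ≡ 124 (mod 127).
Pull out 2^2: since 127 ≡ 7 (mod 8), (2/127) = +1, so (2/127)^2 = +1.
Reciprocity: 31 ≡ 3 and 127 ≡ 3 (mod 4), so (31/127) = −(127/31).
Reduce top mod 31: now compute (3/31).
Reciprocity: 3 ≡ 3 and 31 ≡ 3 (mod 4), so (3/31) = −(31/3).
Reduce top mod 3: now compute (1/3).
Reached (1/3) = 1. Collecting the sign flips along the way, the symbol is +1.

1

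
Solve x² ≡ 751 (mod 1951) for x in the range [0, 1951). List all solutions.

842, 1109

Since 1951 ≡ 3 (mod 4), a square root of 751 is 751^((1951+1)/4) = 751^488 mod 1951.
Repeated squaring: 751^2≡162, 751^4≡881, 751^8≡1614, 751^16≡411, 751^32≡1135, 751^64≡565, 751^128≡1212, 751^256≡1792 (mod 1951).
751^488 = 751^(256+128+64+32+8) ≡ 1109 (mod 1951).
Check: 1109² = 1229881 ≡ 751 (mod 1951). The two roots are 842 and 1109.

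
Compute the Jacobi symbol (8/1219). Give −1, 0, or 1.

Pull out 2^3: since 1219 ≡ 3 (mod 8), (2/1219) = -1, so (2/1219)^3 = -1.
Reached (1/1219) = 1. Collecting the sign flips along the way, the symbol is -1.

-1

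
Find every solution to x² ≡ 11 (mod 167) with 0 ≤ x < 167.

Since 167 ≡ 3 (mod 4), a square root of 11 is 11^((167+1)/4) = 11^42 mod 167.
Repeated squaring: 11^2≡121, 11^4≡112, 11^8≡19, 11^16≡27, 11^32≡61 (mod 167).
11^42 = 11^(32+8+2) ≡ 126 (mod 167).
Check: 126² = 15876 ≡ 11 (mod 167). The two roots are 41 and 126.

41, 126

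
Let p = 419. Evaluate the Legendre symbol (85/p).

-1

Euler's criterion: (85/419) ≡ 85^209 (mod 419).
85^2 ≡ 102 (mod 419)
85^4 ≡ 348 (mod 419)
85^8 ≡ 13 (mod 419)
85^16 ≡ 169 (mod 419)
85^32 ≡ 69 (mod 419)
85^64 ≡ 152 (mod 419)
85^128 ≡ 59 (mod 419)
85^209 = 85^(128+64+16+1) ≡ 418 (mod 419).
Result is 418 ≡ −1, so (85/419) = −1.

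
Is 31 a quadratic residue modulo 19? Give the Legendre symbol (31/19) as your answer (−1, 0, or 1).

-1

Euler's criterion: (31/19) ≡ 12^9 (mod 19).
12^2 ≡ 11 (mod 19)
12^4 ≡ 7 (mod 19)
12^8 ≡ 11 (mod 19)
12^9 = 12^(8+1) ≡ 18 (mod 19).
Result is 18 ≡ −1, so (31/19) = −1.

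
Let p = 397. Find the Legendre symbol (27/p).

Reciprocity: 27 ≡ 3 and 397 ≡ 1 (mod 4), so (27/397) = +(397/27).
Reduce top mod 27: now compute (19/27).
Reciprocity: 19 ≡ 3 and 27 ≡ 3 (mod 4), so (19/27) = −(27/19).
Reduce top mod 19: now compute (8/19).
Pull out 2^3: since 19 ≡ 3 (mod 8), (2/19) = -1, so (2/19)^3 = -1.
Reached (1/19) = 1. Collecting the sign flips along the way, the symbol is +1.

1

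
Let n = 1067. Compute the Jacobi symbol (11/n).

Reciprocity: 11 ≡ 3 and 1067 ≡ 3 (mod 4), so (11/1067) = −(1067/11).
Reduce top mod 11: now compute (0/11).
Top reduces to 0: gcd > 1, so the symbol is 0.

0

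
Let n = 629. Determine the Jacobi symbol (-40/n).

-1

First reduce: -40 ≡ 589 (mod 629).
Reciprocity: 589 ≡ 1 and 629 ≡ 1 (mod 4), so (589/629) = +(629/589).
Reduce top mod 589: now compute (40/589).
Pull out 2^3: since 589 ≡ 5 (mod 8), (2/589) = -1, so (2/589)^3 = -1.
Reciprocity: 5 ≡ 1 and 589 ≡ 1 (mod 4), so (5/589) = +(589/5).
Reduce top mod 5: now compute (4/5).
Pull out 2^2: since 5 ≡ 5 (mod 8), (2/5) = -1, so (2/5)^2 = +1.
Reached (1/5) = 1. Collecting the sign flips along the way, the symbol is -1.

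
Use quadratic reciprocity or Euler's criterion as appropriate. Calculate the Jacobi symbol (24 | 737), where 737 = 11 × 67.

Pull out 2^3: since 737 ≡ 1 (mod 8), (2/737) = +1, so (2/737)^3 = +1.
Reciprocity: 3 ≡ 3 and 737 ≡ 1 (mod 4), so (3/737) = +(737/3).
Reduce top mod 3: now compute (2/3).
Pull out 2: since 3 ≡ 3 (mod 8), (2/3) = -1.
Reached (1/3) = 1. Collecting the sign flips along the way, the symbol is -1.

-1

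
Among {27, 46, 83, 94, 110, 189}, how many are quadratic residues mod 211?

(27/211) = -1 → non-residue.
(46/211) = +1 → QR.
(83/211) = +1 → QR.
(94/211) = -1 → non-residue.
(110/211) = -1 → non-residue.
(189/211) = +1 → QR.
Total quadratic residues among the 6: 3.

3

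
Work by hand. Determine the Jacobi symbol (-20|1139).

First reduce: -20 ≡ 1119 (mod 1139).
Reciprocity: 1119 ≡ 3 and 1139 ≡ 3 (mod 4), so (1119/1139) = −(1139/1119).
Reduce top mod 1119: now compute (20/1119).
Pull out 2^2: since 1119 ≡ 7 (mod 8), (2/1119) = +1, so (2/1119)^2 = +1.
Reciprocity: 5 ≡ 1 and 1119 ≡ 3 (mod 4), so (5/1119) = +(1119/5).
Reduce top mod 5: now compute (4/5).
Pull out 2^2: since 5 ≡ 5 (mod 8), (2/5) = -1, so (2/5)^2 = +1.
Reached (1/5) = 1. Collecting the sign flips along the way, the symbol is -1.

-1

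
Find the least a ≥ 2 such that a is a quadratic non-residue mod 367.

3

(2/367) = +1, so 2 is a residue.
(3/367) = −1, so 3 is the smallest positive non-residue mod 367.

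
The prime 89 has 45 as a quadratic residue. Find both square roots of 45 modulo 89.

32, 57

89 ≡ 1 (mod 4), so we find a root by search.
Trying successive values, 32² = 1024 ≡ 45 (mod 89). The other root is 89 − 32 = 57.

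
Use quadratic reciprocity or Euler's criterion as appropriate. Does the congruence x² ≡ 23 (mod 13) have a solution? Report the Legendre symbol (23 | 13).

1

Euler's criterion: (23/13) ≡ 10^6 (mod 13).
10^2 ≡ 9 (mod 13)
10^4 ≡ 3 (mod 13)
10^6 = 10^(4+2) ≡ 1 (mod 13).
Result is 1, so (23/13) = 1.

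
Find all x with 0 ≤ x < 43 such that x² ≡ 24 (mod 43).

Since 43 ≡ 3 (mod 4), a square root of 24 is 24^((43+1)/4) = 24^11 mod 43.
Repeated squaring: 24^2≡17, 24^4≡31, 24^8≡15 (mod 43).
24^11 = 24^(8+2+1) ≡ 14 (mod 43).
Check: 14² = 196 ≡ 24 (mod 43). The two roots are 14 and 29.

14, 29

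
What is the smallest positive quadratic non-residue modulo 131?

2

(2/131) = −1, so 2 is the smallest positive non-residue mod 131.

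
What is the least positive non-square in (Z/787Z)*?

(2/787) = −1, so 2 is the smallest positive non-residue mod 787.

2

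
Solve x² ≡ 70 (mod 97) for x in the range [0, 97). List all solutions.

19, 78

97 ≡ 1 (mod 4), so we find a root by search.
Trying successive values, 19² = 361 ≡ 70 (mod 97). The other root is 97 − 19 = 78.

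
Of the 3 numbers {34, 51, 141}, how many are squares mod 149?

0

(34/149) = -1 → non-residue.
(51/149) = -1 → non-residue.
(141/149) = -1 → non-residue.
Total quadratic residues among the 3: 0.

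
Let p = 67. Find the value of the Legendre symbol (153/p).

1

Euler's criterion: (153/67) ≡ 19^33 (mod 67).
19^2 ≡ 26 (mod 67)
19^4 ≡ 6 (mod 67)
19^8 ≡ 36 (mod 67)
19^16 ≡ 23 (mod 67)
19^32 ≡ 60 (mod 67)
19^33 = 19^(32+1) ≡ 1 (mod 67).
Result is 1, so (153/67) = 1.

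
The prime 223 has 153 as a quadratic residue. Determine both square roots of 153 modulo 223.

61, 162

Since 223 ≡ 3 (mod 4), a square root of 153 is 153^((223+1)/4) = 153^56 mod 223.
Repeated squaring: 153^2≡217, 153^4≡36, 153^8≡181, 153^16≡203, 153^32≡177 (mod 223).
153^56 = 153^(32+16+8) ≡ 162 (mod 223).
Check: 162² = 26244 ≡ 153 (mod 223). The two roots are 61 and 162.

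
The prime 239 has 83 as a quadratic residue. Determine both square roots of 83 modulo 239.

Since 239 ≡ 3 (mod 4), a square root of 83 is 83^((239+1)/4) = 83^60 mod 239.
Repeated squaring: 83^2≡197, 83^4≡91, 83^8≡155, 83^16≡125, 83^32≡90 (mod 239).
83^60 = 83^(32+16+8+4) ≡ 68 (mod 239).
Check: 68² = 4624 ≡ 83 (mod 239). The two roots are 68 and 171.

68, 171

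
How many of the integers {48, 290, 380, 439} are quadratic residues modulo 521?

1

(48/521) = -1 → non-residue.
(290/521) = +1 → QR.
(380/521) = -1 → non-residue.
(439/521) = -1 → non-residue.
Total quadratic residues among the 4: 1.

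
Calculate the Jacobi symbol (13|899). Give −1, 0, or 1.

Reciprocity: 13 ≡ 1 and 899 ≡ 3 (mod 4), so (13/899) = +(899/13).
Reduce top mod 13: now compute (2/13).
Pull out 2: since 13 ≡ 5 (mod 8), (2/13) = -1.
Reached (1/13) = 1. Collecting the sign flips along the way, the symbol is -1.

-1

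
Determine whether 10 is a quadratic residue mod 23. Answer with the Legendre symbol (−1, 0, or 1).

-1

Pull out 2: since 23 ≡ 7 (mod 8), (2/23) = +1.
Reciprocity: 5 ≡ 1 and 23 ≡ 3 (mod 4), so (5/23) = +(23/5).
Reduce top mod 5: now compute (3/5).
Reciprocity: 3 ≡ 3 and 5 ≡ 1 (mod 4), so (3/5) = +(5/3).
Reduce top mod 3: now compute (2/3).
Pull out 2: since 3 ≡ 3 (mod 8), (2/3) = -1.
Reached (1/3) = 1. Collecting the sign flips along the way, the symbol is -1.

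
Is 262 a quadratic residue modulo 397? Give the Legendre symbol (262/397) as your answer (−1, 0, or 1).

Pull out 2: since 397 ≡ 5 (mod 8), (2/397) = -1.
Reciprocity: 131 ≡ 3 and 397 ≡ 1 (mod 4), so (131/397) = +(397/131).
Reduce top mod 131: now compute (4/131).
Pull out 2^2: since 131 ≡ 3 (mod 8), (2/131) = -1, so (2/131)^2 = +1.
Reached (1/131) = 1. Collecting the sign flips along the way, the symbol is -1.

-1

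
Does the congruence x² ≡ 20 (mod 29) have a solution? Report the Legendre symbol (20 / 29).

1

Euler's criterion: (20/29) ≡ 20^14 (mod 29).
20^2 ≡ 23 (mod 29)
20^4 ≡ 7 (mod 29)
20^8 ≡ 20 (mod 29)
20^14 = 20^(8+4+2) ≡ 1 (mod 29).
Result is 1, so (20/29) = 1.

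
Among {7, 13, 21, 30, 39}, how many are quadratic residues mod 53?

2

(7/53) = +1 → QR.
(13/53) = +1 → QR.
(21/53) = -1 → non-residue.
(30/53) = -1 → non-residue.
(39/53) = -1 → non-residue.
Total quadratic residues among the 5: 2.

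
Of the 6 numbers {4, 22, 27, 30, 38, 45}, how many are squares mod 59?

4

(4/59) = +1 → QR.
(22/59) = +1 → QR.
(27/59) = +1 → QR.
(30/59) = -1 → non-residue.
(38/59) = -1 → non-residue.
(45/59) = +1 → QR.
Total quadratic residues among the 6: 4.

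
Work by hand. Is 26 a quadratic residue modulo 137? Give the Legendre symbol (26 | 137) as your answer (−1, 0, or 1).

-1

Euler's criterion: (26/137) ≡ 26^68 (mod 137).
26^2 ≡ 128 (mod 137)
26^4 ≡ 81 (mod 137)
26^8 ≡ 122 (mod 137)
26^16 ≡ 88 (mod 137)
26^32 ≡ 72 (mod 137)
26^64 ≡ 115 (mod 137)
26^68 = 26^(64+4) ≡ 136 (mod 137).
Result is 136 ≡ −1, so (26/137) = −1.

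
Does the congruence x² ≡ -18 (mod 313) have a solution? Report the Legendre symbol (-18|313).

Euler's criterion: (-18/313) ≡ 295^156 (mod 313).
295^2 ≡ 11 (mod 313)
295^4 ≡ 121 (mod 313)
295^8 ≡ 243 (mod 313)
295^16 ≡ 205 (mod 313)
295^32 ≡ 83 (mod 313)
295^64 ≡ 3 (mod 313)
295^128 ≡ 9 (mod 313)
295^156 = 295^(128+16+8+4) ≡ 1 (mod 313).
Result is 1, so (-18/313) = 1.

1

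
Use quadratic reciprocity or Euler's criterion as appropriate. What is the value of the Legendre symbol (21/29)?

-1

Euler's criterion: (21/29) ≡ 21^14 (mod 29).
21^2 ≡ 6 (mod 29)
21^4 ≡ 7 (mod 29)
21^8 ≡ 20 (mod 29)
21^14 = 21^(8+4+2) ≡ 28 (mod 29).
Result is 28 ≡ −1, so (21/29) = −1.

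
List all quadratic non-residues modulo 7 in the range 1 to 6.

3, 5, 6

Square k = 1,…,3 (k and 7−k give the same square):
1²=1, 2²=4, 3²≡2 (mod 7).
The residues are {1, 2, 4}; the non-residues are the remaining 3 nonzero classes.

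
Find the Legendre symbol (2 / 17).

Euler's criterion: (2/17) ≡ 2^8 (mod 17).
2^2 ≡ 4 (mod 17)
2^4 ≡ 16 (mod 17)
2^8 ≡ 1 (mod 17)
2^8 = 2^(8) ≡ 1 (mod 17).
Result is 1, so (2/17) = 1.

1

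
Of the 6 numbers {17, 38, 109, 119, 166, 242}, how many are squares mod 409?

4

(17/409) = +1 → QR.
(38/409) = -1 → non-residue.
(109/409) = +1 → QR.
(119/409) = -1 → non-residue.
(166/409) = +1 → QR.
(242/409) = +1 → QR.
Total quadratic residues among the 6: 4.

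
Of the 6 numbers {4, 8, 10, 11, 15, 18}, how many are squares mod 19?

2

(4/19) = +1 → QR.
(8/19) = -1 → non-residue.
(10/19) = -1 → non-residue.
(11/19) = +1 → QR.
(15/19) = -1 → non-residue.
(18/19) = -1 → non-residue.
Total quadratic residues among the 6: 2.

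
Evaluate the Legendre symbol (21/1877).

-1

Reciprocity: 21 ≡ 1 and 1877 ≡ 1 (mod 4), so (21/1877) = +(1877/21).
Reduce top mod 21: now compute (8/21).
Pull out 2^3: since 21 ≡ 5 (mod 8), (2/21) = -1, so (2/21)^3 = -1.
Reached (1/21) = 1. Collecting the sign flips along the way, the symbol is -1.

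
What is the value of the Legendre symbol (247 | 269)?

-1

Euler's criterion: (247/269) ≡ 247^134 (mod 269).
247^2 ≡ 215 (mod 269)
247^4 ≡ 226 (mod 269)
247^8 ≡ 235 (mod 269)
247^16 ≡ 80 (mod 269)
247^32 ≡ 213 (mod 269)
247^64 ≡ 177 (mod 269)
247^128 ≡ 125 (mod 269)
247^134 = 247^(128+4+2) ≡ 268 (mod 269).
Result is 268 ≡ −1, so (247/269) = −1.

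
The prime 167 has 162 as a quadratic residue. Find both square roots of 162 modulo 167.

Since 167 ≡ 3 (mod 4), a square root of 162 is 162^((167+1)/4) = 162^42 mod 167.
Repeated squaring: 162^2≡25, 162^4≡124, 162^8≡12, 162^16≡144, 162^32≡28 (mod 167).
162^42 = 162^(32+8+2) ≡ 50 (mod 167).
Check: 50² = 2500 ≡ 162 (mod 167). The two roots are 50 and 117.

50, 117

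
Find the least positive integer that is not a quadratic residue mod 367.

3

(2/367) = +1, so 2 is a residue.
(3/367) = −1, so 3 is the smallest positive non-residue mod 367.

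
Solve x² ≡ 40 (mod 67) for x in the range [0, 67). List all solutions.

24, 43

Since 67 ≡ 3 (mod 4), a square root of 40 is 40^((67+1)/4) = 40^17 mod 67.
Repeated squaring: 40^2≡59, 40^4≡64, 40^8≡9, 40^16≡14 (mod 67).
40^17 = 40^(16+1) ≡ 24 (mod 67).
Check: 24² = 576 ≡ 40 (mod 67). The two roots are 24 and 43.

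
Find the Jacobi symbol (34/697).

0

Pull out 2: since 697 ≡ 1 (mod 8), (2/697) = +1.
Reciprocity: 17 ≡ 1 and 697 ≡ 1 (mod 4), so (17/697) = +(697/17).
Reduce top mod 17: now compute (0/17).
Top reduces to 0: gcd > 1, so the symbol is 0.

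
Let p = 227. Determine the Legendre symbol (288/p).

-1

First reduce: 288 ≡ 61 (mod 227).
Reciprocity: 61 ≡ 1 and 227 ≡ 3 (mod 4), so (61/227) = +(227/61).
Reduce top mod 61: now compute (44/61).
Pull out 2^2: since 61 ≡ 5 (mod 8), (2/61) = -1, so (2/61)^2 = +1.
Reciprocity: 11 ≡ 3 and 61 ≡ 1 (mod 4), so (11/61) = +(61/11).
Reduce top mod 11: now compute (6/11).
Pull out 2: since 11 ≡ 3 (mod 8), (2/11) = -1.
Reciprocity: 3 ≡ 3 and 11 ≡ 3 (mod 4), so (3/11) = −(11/3).
Reduce top mod 3: now compute (2/3).
Pull out 2: since 3 ≡ 3 (mod 8), (2/3) = -1.
Reached (1/3) = 1. Collecting the sign flips along the way, the symbol is -1.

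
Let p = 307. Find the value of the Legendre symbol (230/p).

Euler's criterion: (230/307) ≡ 230^153 (mod 307).
230^2 ≡ 96 (mod 307)
230^4 ≡ 6 (mod 307)
230^8 ≡ 36 (mod 307)
230^16 ≡ 68 (mod 307)
230^32 ≡ 19 (mod 307)
230^64 ≡ 54 (mod 307)
230^128 ≡ 153 (mod 307)
230^153 = 230^(128+16+8+1) ≡ 306 (mod 307).
Result is 306 ≡ −1, so (230/307) = −1.

-1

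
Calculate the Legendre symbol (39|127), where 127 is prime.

Euler's criterion: (39/127) ≡ 39^63 (mod 127).
39^2 ≡ 124 (mod 127)
39^4 ≡ 9 (mod 127)
39^8 ≡ 81 (mod 127)
39^16 ≡ 84 (mod 127)
39^32 ≡ 71 (mod 127)
39^63 = 39^(32+16+8+4+2+1) ≡ 126 (mod 127).
Result is 126 ≡ −1, so (39/127) = −1.

-1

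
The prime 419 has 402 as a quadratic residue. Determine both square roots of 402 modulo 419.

Since 419 ≡ 3 (mod 4), a square root of 402 is 402^((419+1)/4) = 402^105 mod 419.
Repeated squaring: 402^2≡289, 402^4≡140, 402^8≡326, 402^16≡269, 402^32≡293, 402^64≡373 (mod 419).
402^105 = 402^(64+32+8+1) ≡ 365 (mod 419).
Check: 365² = 133225 ≡ 402 (mod 419). The two roots are 54 and 365.

54, 365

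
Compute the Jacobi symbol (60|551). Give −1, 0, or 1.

1

Pull out 2^2: since 551 ≡ 7 (mod 8), (2/551) = +1, so (2/551)^2 = +1.
Reciprocity: 15 ≡ 3 and 551 ≡ 3 (mod 4), so (15/551) = −(551/15).
Reduce top mod 15: now compute (11/15).
Reciprocity: 11 ≡ 3 and 15 ≡ 3 (mod 4), so (11/15) = −(15/11).
Reduce top mod 11: now compute (4/11).
Pull out 2^2: since 11 ≡ 3 (mod 8), (2/11) = -1, so (2/11)^2 = +1.
Reached (1/11) = 1. Collecting the sign flips along the way, the symbol is +1.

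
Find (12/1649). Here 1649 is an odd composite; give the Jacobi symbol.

-1

Pull out 2^2: since 1649 ≡ 1 (mod 8), (2/1649) = +1, so (2/1649)^2 = +1.
Reciprocity: 3 ≡ 3 and 1649 ≡ 1 (mod 4), so (3/1649) = +(1649/3).
Reduce top mod 3: now compute (2/3).
Pull out 2: since 3 ≡ 3 (mod 8), (2/3) = -1.
Reached (1/3) = 1. Collecting the sign flips along the way, the symbol is -1.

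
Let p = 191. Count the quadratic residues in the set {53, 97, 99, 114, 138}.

(53/191) = -1 → non-residue.
(97/191) = +1 → QR.
(99/191) = -1 → non-residue.
(114/191) = -1 → non-residue.
(138/191) = +1 → QR.
Total quadratic residues among the 5: 2.

2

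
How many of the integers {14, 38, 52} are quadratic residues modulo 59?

0

(14/59) = -1 → non-residue.
(38/59) = -1 → non-residue.
(52/59) = -1 → non-residue.
Total quadratic residues among the 3: 0.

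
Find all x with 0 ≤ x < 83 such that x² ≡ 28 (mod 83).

Since 83 ≡ 3 (mod 4), a square root of 28 is 28^((83+1)/4) = 28^21 mod 83.
Repeated squaring: 28^2≡37, 28^4≡41, 28^8≡21, 28^16≡26 (mod 83).
28^21 = 28^(16+4+1) ≡ 51 (mod 83).
Check: 51² = 2601 ≡ 28 (mod 83). The two roots are 32 and 51.

32, 51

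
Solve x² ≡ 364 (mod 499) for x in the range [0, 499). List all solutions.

Since 499 ≡ 3 (mod 4), a square root of 364 is 364^((499+1)/4) = 364^125 mod 499.
Repeated squaring: 364^2≡261, 364^4≡257, 364^8≡181, 364^16≡326, 364^32≡488, 364^64≡121 (mod 499).
364^125 = 364^(64+32+16+8+4+1) ≡ 433 (mod 499).
Check: 433² = 187489 ≡ 364 (mod 499). The two roots are 66 and 433.

66, 433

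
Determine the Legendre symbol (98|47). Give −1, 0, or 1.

First reduce: 98 ≡ 4 (mod 47).
Pull out 2^2: since 47 ≡ 7 (mod 8), (2/47) = +1, so (2/47)^2 = +1.
Reached (1/47) = 1. Collecting the sign flips along the way, the symbol is +1.

1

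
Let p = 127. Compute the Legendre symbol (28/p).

-1

Pull out 2^2: since 127 ≡ 7 (mod 8), (2/127) = +1, so (2/127)^2 = +1.
Reciprocity: 7 ≡ 3 and 127 ≡ 3 (mod 4), so (7/127) = −(127/7).
Reduce top mod 7: now compute (1/7).
Reached (1/7) = 1. Collecting the sign flips along the way, the symbol is -1.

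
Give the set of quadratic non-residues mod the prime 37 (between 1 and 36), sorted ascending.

Square k = 1,…,18 (k and 37−k give the same square):
1²=1, 2²=4, 3²=9, 4²=16, 5²=25, 6²=36, 7²≡12, 8²≡27, 9²≡7, 10²≡26, 11²≡10, 12²≡33, 13²≡21, 14²≡11, 15²≡3, 16²≡34, 17²≡30, 18²≡28 (mod 37).
The residues are {1, 3, 4, 7, 9, 10, 11, 12, 16, 21, 25, 26, 27, 28, 30, 33, 34, 36}; the non-residues are the remaining 18 nonzero classes.

2 5 6 8 13 14 15 17 18 19 20 22 23 24 29 31 32 35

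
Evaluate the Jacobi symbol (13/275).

-1

Reciprocity: 13 ≡ 1 and 275 ≡ 3 (mod 4), so (13/275) = +(275/13).
Reduce top mod 13: now compute (2/13).
Pull out 2: since 13 ≡ 5 (mod 8), (2/13) = -1.
Reached (1/13) = 1. Collecting the sign flips along the way, the symbol is -1.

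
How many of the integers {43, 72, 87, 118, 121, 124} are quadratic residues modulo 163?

(43/163) = +1 → QR.
(72/163) = -1 → non-residue.
(87/163) = +1 → QR.
(118/163) = +1 → QR.
(121/163) = +1 → QR.
(124/163) = -1 → non-residue.
Total quadratic residues among the 6: 4.

4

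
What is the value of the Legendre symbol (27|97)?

Euler's criterion: (27/97) ≡ 27^48 (mod 97).
27^2 ≡ 50 (mod 97)
27^4 ≡ 75 (mod 97)
27^8 ≡ 96 (mod 97)
27^16 ≡ 1 (mod 97)
27^32 ≡ 1 (mod 97)
27^48 = 27^(32+16) ≡ 1 (mod 97).
Result is 1, so (27/97) = 1.

1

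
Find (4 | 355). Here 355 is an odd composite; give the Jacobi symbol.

1

Pull out 2^2: since 355 ≡ 3 (mod 8), (2/355) = -1, so (2/355)^2 = +1.
Reached (1/355) = 1. Collecting the sign flips along the way, the symbol is +1.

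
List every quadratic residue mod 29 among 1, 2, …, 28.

1,4,5,6,7,9,13,16,20,22,23,24,25,28

Square k = 1,…,14 (k and 29−k give the same square):
1²=1, 2²=4, 3²=9, 4²=16, 5²=25, 6²≡7, 7²≡20, 8²≡6, 9²≡23, 10²≡13, 11²≡5, 12²≡28, 13²≡24, 14²≡22 (mod 29).
So the quadratic residues mod 29 are {1, 4, 5, 6, 7, 9, 13, 16, 20, 22, 23, 24, 25, 28}.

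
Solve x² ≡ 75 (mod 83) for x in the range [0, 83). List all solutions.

Since 83 ≡ 3 (mod 4), a square root of 75 is 75^((83+1)/4) = 75^21 mod 83.
Repeated squaring: 75^2≡64, 75^4≡29, 75^8≡11, 75^16≡38 (mod 83).
75^21 = 75^(16+4+1) ≡ 65 (mod 83).
Check: 65² = 4225 ≡ 75 (mod 83). The two roots are 18 and 65.

18, 65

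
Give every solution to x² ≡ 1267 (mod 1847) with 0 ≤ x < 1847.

Since 1847 ≡ 3 (mod 4), a square root of 1267 is 1267^((1847+1)/4) = 1267^462 mod 1847.
Repeated squaring: 1267^2≡246, 1267^4≡1412, 1267^8≡831, 1267^16≡1630, 1267^32≡914, 1267^64≡552, 1267^128≡1796, 1267^256≡754 (mod 1847).
1267^462 = 1267^(256+128+64+8+4+2) ≡ 975 (mod 1847).
Check: 975² = 950625 ≡ 1267 (mod 1847). The two roots are 872 and 975.

872, 975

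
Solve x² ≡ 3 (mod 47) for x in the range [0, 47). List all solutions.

12, 35

Since 47 ≡ 3 (mod 4), a square root of 3 is 3^((47+1)/4) = 3^12 mod 47.
Repeated squaring: 3^2≡9, 3^4≡34, 3^8≡28 (mod 47).
3^12 = 3^(8+4) ≡ 12 (mod 47).
Check: 12² = 144 ≡ 3 (mod 47). The two roots are 12 and 35.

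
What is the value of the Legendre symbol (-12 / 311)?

First reduce: -12 ≡ 299 (mod 311).
Reciprocity: 299 ≡ 3 and 311 ≡ 3 (mod 4), so (299/311) = −(311/299).
Reduce top mod 299: now compute (12/299).
Pull out 2^2: since 299 ≡ 3 (mod 8), (2/299) = -1, so (2/299)^2 = +1.
Reciprocity: 3 ≡ 3 and 299 ≡ 3 (mod 4), so (3/299) = −(299/3).
Reduce top mod 3: now compute (2/3).
Pull out 2: since 3 ≡ 3 (mod 8), (2/3) = -1.
Reached (1/3) = 1. Collecting the sign flips along the way, the symbol is -1.

-1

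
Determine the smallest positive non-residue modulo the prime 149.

2

(2/149) = −1, so 2 is the smallest positive non-residue mod 149.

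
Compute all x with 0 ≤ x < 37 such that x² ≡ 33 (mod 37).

12, 25

37 ≡ 1 (mod 4), so we find a root by search.
Trying successive values, 12² = 144 ≡ 33 (mod 37). The other root is 37 − 12 = 25.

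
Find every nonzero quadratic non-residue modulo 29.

Square k = 1,…,14 (k and 29−k give the same square):
1²=1, 2²=4, 3²=9, 4²=16, 5²=25, 6²≡7, 7²≡20, 8²≡6, 9²≡23, 10²≡13, 11²≡5, 12²≡28, 13²≡24, 14²≡22 (mod 29).
The residues are {1, 4, 5, 6, 7, 9, 13, 16, 20, 22, 23, 24, 25, 28}; the non-residues are the remaining 14 nonzero classes.

2,3,8,10,11,12,14,15,17,18,19,21,26,27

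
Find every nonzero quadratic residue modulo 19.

Square k = 1,…,9 (k and 19−k give the same square):
1²=1, 2²=4, 3²=9, 4²=16, 5²≡6, 6²≡17, 7²≡11, 8²≡7, 9²≡5 (mod 19).
So the quadratic residues mod 19 are {1, 4, 5, 6, 7, 9, 11, 16, 17}.

1,4,5,6,7,9,11,16,17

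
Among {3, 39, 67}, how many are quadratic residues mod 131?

2

(3/131) = +1 → QR.
(39/131) = +1 → QR.
(67/131) = -1 → non-residue.
Total quadratic residues among the 3: 2.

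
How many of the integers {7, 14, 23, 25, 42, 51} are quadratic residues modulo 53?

3

(7/53) = +1 → QR.
(14/53) = -1 → non-residue.
(23/53) = -1 → non-residue.
(25/53) = +1 → QR.
(42/53) = +1 → QR.
(51/53) = -1 → non-residue.
Total quadratic residues among the 6: 3.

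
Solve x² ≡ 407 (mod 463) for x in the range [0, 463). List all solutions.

83, 380

Since 463 ≡ 3 (mod 4), a square root of 407 is 407^((463+1)/4) = 407^116 mod 463.
Repeated squaring: 407^2≡358, 407^4≡376, 407^8≡161, 407^16≡456, 407^32≡49, 407^64≡86 (mod 463).
407^116 = 407^(64+32+16+4) ≡ 380 (mod 463).
Check: 380² = 144400 ≡ 407 (mod 463). The two roots are 83 and 380.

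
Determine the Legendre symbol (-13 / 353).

First reduce: -13 ≡ 340 (mod 353).
Pull out 2^2: since 353 ≡ 1 (mod 8), (2/353) = +1, so (2/353)^2 = +1.
Reciprocity: 85 ≡ 1 and 353 ≡ 1 (mod 4), so (85/353) = +(353/85).
Reduce top mod 85: now compute (13/85).
Reciprocity: 13 ≡ 1 and 85 ≡ 1 (mod 4), so (13/85) = +(85/13).
Reduce top mod 13: now compute (7/13).
Reciprocity: 7 ≡ 3 and 13 ≡ 1 (mod 4), so (7/13) = +(13/7).
Reduce top mod 7: now compute (6/7).
Pull out 2: since 7 ≡ 7 (mod 8), (2/7) = +1.
Reciprocity: 3 ≡ 3 and 7 ≡ 3 (mod 4), so (3/7) = −(7/3).
Reduce top mod 3: now compute (1/3).
Reached (1/3) = 1. Collecting the sign flips along the way, the symbol is -1.

-1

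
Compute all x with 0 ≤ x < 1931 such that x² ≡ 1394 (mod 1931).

Since 1931 ≡ 3 (mod 4), a square root of 1394 is 1394^((1931+1)/4) = 1394^483 mod 1931.
Repeated squaring: 1394^2≡650, 1394^4≡1542, 1394^8≡703, 1394^16≡1804, 1394^32≡681, 1394^64≡321, 1394^128≡698, 1394^256≡592 (mod 1931).
1394^483 = 1394^(256+128+64+32+2+1) ≡ 1337 (mod 1931).
Check: 1337² = 1787569 ≡ 1394 (mod 1931). The two roots are 594 and 1337.

594, 1337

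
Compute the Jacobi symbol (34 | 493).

0

Pull out 2: since 493 ≡ 5 (mod 8), (2/493) = -1.
Reciprocity: 17 ≡ 1 and 493 ≡ 1 (mod 4), so (17/493) = +(493/17).
Reduce top mod 17: now compute (0/17).
Top reduces to 0: gcd > 1, so the symbol is 0.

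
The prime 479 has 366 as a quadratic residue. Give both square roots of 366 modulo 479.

193, 286

Since 479 ≡ 3 (mod 4), a square root of 366 is 366^((479+1)/4) = 366^120 mod 479.
Repeated squaring: 366^2≡315, 366^4≡72, 366^8≡394, 366^16≡40, 366^32≡163, 366^64≡224 (mod 479).
366^120 = 366^(64+32+16+8) ≡ 193 (mod 479).
Check: 193² = 37249 ≡ 366 (mod 479). The two roots are 193 and 286.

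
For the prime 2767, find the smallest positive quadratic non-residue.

3

(2/2767) = +1, so 2 is a residue.
(3/2767) = −1, so 3 is the smallest positive non-residue mod 2767.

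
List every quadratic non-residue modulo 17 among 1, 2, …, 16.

3,5,6,7,10,11,12,14

Square k = 1,…,8 (k and 17−k give the same square):
1²=1, 2²=4, 3²=9, 4²=16, 5²≡8, 6²≡2, 7²≡15, 8²≡13 (mod 17).
The residues are {1, 2, 4, 8, 9, 13, 15, 16}; the non-residues are the remaining 8 nonzero classes.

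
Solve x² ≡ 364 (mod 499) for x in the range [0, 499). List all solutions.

Since 499 ≡ 3 (mod 4), a square root of 364 is 364^((499+1)/4) = 364^125 mod 499.
Repeated squaring: 364^2≡261, 364^4≡257, 364^8≡181, 364^16≡326, 364^32≡488, 364^64≡121 (mod 499).
364^125 = 364^(64+32+16+8+4+1) ≡ 433 (mod 499).
Check: 433² = 187489 ≡ 364 (mod 499). The two roots are 66 and 433.

66, 433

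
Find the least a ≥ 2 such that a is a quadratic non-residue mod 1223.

5

(2/1223) = +1, so 2 is a residue.
(3/1223) = +1, so 3 is a residue.
(4/1223) = +1, so 4 is a residue.
(5/1223) = −1, so 5 is the smallest positive non-residue mod 1223.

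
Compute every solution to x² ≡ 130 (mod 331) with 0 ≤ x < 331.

Since 331 ≡ 3 (mod 4), a square root of 130 is 130^((331+1)/4) = 130^83 mod 331.
Repeated squaring: 130^2≡19, 130^4≡30, 130^8≡238, 130^16≡43, 130^32≡194, 130^64≡233 (mod 331).
130^83 = 130^(64+16+2+1) ≡ 46 (mod 331).
Check: 46² = 2116 ≡ 130 (mod 331). The two roots are 46 and 285.

46, 285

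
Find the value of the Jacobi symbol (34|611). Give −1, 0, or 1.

Pull out 2: since 611 ≡ 3 (mod 8), (2/611) = -1.
Reciprocity: 17 ≡ 1 and 611 ≡ 3 (mod 4), so (17/611) = +(611/17).
Reduce top mod 17: now compute (16/17).
Pull out 2^4: since 17 ≡ 1 (mod 8), (2/17) = +1, so (2/17)^4 = +1.
Reached (1/17) = 1. Collecting the sign flips along the way, the symbol is -1.

-1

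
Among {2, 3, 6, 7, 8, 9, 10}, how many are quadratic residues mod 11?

2

(2/11) = -1 → non-residue.
(3/11) = +1 → QR.
(6/11) = -1 → non-residue.
(7/11) = -1 → non-residue.
(8/11) = -1 → non-residue.
(9/11) = +1 → QR.
(10/11) = -1 → non-residue.
Total quadratic residues among the 7: 2.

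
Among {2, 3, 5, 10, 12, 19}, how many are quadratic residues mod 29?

1

(2/29) = -1 → non-residue.
(3/29) = -1 → non-residue.
(5/29) = +1 → QR.
(10/29) = -1 → non-residue.
(12/29) = -1 → non-residue.
(19/29) = -1 → non-residue.
Total quadratic residues among the 6: 1.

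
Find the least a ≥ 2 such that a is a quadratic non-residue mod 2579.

(2/2579) = −1, so 2 is the smallest positive non-residue mod 2579.

2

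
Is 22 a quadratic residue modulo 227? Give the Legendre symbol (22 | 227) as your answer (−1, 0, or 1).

Pull out 2: since 227 ≡ 3 (mod 8), (2/227) = -1.
Reciprocity: 11 ≡ 3 and 227 ≡ 3 (mod 4), so (11/227) = −(227/11).
Reduce top mod 11: now compute (7/11).
Reciprocity: 7 ≡ 3 and 11 ≡ 3 (mod 4), so (7/11) = −(11/7).
Reduce top mod 7: now compute (4/7).
Pull out 2^2: since 7 ≡ 7 (mod 8), (2/7) = +1, so (2/7)^2 = +1.
Reached (1/7) = 1. Collecting the sign flips along the way, the symbol is -1.

-1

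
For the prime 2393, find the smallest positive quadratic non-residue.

3

(2/2393) = +1, so 2 is a residue.
(3/2393) = −1, so 3 is the smallest positive non-residue mod 2393.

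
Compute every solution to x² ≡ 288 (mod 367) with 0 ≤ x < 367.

153, 214

Since 367 ≡ 3 (mod 4), a square root of 288 is 288^((367+1)/4) = 288^92 mod 367.
Repeated squaring: 288^2≡2, 288^4≡4, 288^8≡16, 288^16≡256, 288^32≡210, 288^64≡60 (mod 367).
288^92 = 288^(64+16+8+4) ≡ 214 (mod 367).
Check: 214² = 45796 ≡ 288 (mod 367). The two roots are 153 and 214.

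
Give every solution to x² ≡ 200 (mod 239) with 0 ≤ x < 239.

34, 205

Since 239 ≡ 3 (mod 4), a square root of 200 is 200^((239+1)/4) = 200^60 mod 239.
Repeated squaring: 200^2≡87, 200^4≡160, 200^8≡27, 200^16≡12, 200^32≡144 (mod 239).
200^60 = 200^(32+16+8+4) ≡ 34 (mod 239).
Check: 34² = 1156 ≡ 200 (mod 239). The two roots are 34 and 205.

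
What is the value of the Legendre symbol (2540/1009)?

1

First reduce: 2540 ≡ 522 (mod 1009).
Pull out 2: since 1009 ≡ 1 (mod 8), (2/1009) = +1.
Reciprocity: 261 ≡ 1 and 1009 ≡ 1 (mod 4), so (261/1009) = +(1009/261).
Reduce top mod 261: now compute (226/261).
Pull out 2: since 261 ≡ 5 (mod 8), (2/261) = -1.
Reciprocity: 113 ≡ 1 and 261 ≡ 1 (mod 4), so (113/261) = +(261/113).
Reduce top mod 113: now compute (35/113).
Reciprocity: 35 ≡ 3 and 113 ≡ 1 (mod 4), so (35/113) = +(113/35).
Reduce top mod 35: now compute (8/35).
Pull out 2^3: since 35 ≡ 3 (mod 8), (2/35) = -1, so (2/35)^3 = -1.
Reached (1/35) = 1. Collecting the sign flips along the way, the symbol is +1.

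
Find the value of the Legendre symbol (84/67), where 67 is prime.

First reduce: 84 ≡ 17 (mod 67).
Reciprocity: 17 ≡ 1 and 67 ≡ 3 (mod 4), so (17/67) = +(67/17).
Reduce top mod 17: now compute (16/17).
Pull out 2^4: since 17 ≡ 1 (mod 8), (2/17) = +1, so (2/17)^4 = +1.
Reached (1/17) = 1. Collecting the sign flips along the way, the symbol is +1.

1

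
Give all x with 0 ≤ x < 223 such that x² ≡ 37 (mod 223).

Since 223 ≡ 3 (mod 4), a square root of 37 is 37^((223+1)/4) = 37^56 mod 223.
Repeated squaring: 37^2≡31, 37^4≡69, 37^8≡78, 37^16≡63, 37^32≡178 (mod 223).
37^56 = 37^(32+16+8) ≡ 86 (mod 223).
Check: 86² = 7396 ≡ 37 (mod 223). The two roots are 86 and 137.

86, 137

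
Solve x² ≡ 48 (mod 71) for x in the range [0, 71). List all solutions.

Since 71 ≡ 3 (mod 4), a square root of 48 is 48^((71+1)/4) = 48^18 mod 71.
Repeated squaring: 48^2≡32, 48^4≡30, 48^8≡48, 48^16≡32 (mod 71).
48^18 = 48^(16+2) ≡ 30 (mod 71).
Check: 30² = 900 ≡ 48 (mod 71). The two roots are 30 and 41.

30, 41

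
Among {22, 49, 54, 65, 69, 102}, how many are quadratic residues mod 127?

3

(22/127) = +1 → QR.
(49/127) = +1 → QR.
(54/127) = -1 → non-residue.
(65/127) = -1 → non-residue.
(69/127) = +1 → QR.
(102/127) = -1 → non-residue.
Total quadratic residues among the 6: 3.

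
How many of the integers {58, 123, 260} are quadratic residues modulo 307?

2

(58/307) = +1 → QR.
(123/307) = -1 → non-residue.
(260/307) = +1 → QR.
Total quadratic residues among the 3: 2.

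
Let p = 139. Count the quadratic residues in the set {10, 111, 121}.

1

(10/139) = -1 → non-residue.
(111/139) = -1 → non-residue.
(121/139) = +1 → QR.
Total quadratic residues among the 3: 1.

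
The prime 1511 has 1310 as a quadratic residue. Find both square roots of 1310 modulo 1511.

Since 1511 ≡ 3 (mod 4), a square root of 1310 is 1310^((1511+1)/4) = 1310^378 mod 1511.
Repeated squaring: 1310^2≡1115, 1310^4≡1183, 1310^8≡303, 1310^16≡1149, 1310^32≡1098, 1310^64≡1337, 1310^128≡56, 1310^256≡114 (mod 1511).
1310^378 = 1310^(256+64+32+16+8+2) ≡ 932 (mod 1511).
Check: 932² = 868624 ≡ 1310 (mod 1511). The two roots are 579 and 932.

579, 932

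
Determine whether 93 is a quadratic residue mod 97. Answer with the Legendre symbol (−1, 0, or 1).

1

Euler's criterion: (93/97) ≡ 93^48 (mod 97).
93^2 ≡ 16 (mod 97)
93^4 ≡ 62 (mod 97)
93^8 ≡ 61 (mod 97)
93^16 ≡ 35 (mod 97)
93^32 ≡ 61 (mod 97)
93^48 = 93^(32+16) ≡ 1 (mod 97).
Result is 1, so (93/97) = 1.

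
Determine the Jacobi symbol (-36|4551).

First reduce: -36 ≡ 4515 (mod 4551).
Reciprocity: 4515 ≡ 3 and 4551 ≡ 3 (mod 4), so (4515/4551) = −(4551/4515).
Reduce top mod 4515: now compute (36/4515).
Pull out 2^2: since 4515 ≡ 3 (mod 8), (2/4515) = -1, so (2/4515)^2 = +1.
Reciprocity: 9 ≡ 1 and 4515 ≡ 3 (mod 4), so (9/4515) = +(4515/9).
Reduce top mod 9: now compute (6/9).
Pull out 2: since 9 ≡ 1 (mod 8), (2/9) = +1.
Reciprocity: 3 ≡ 3 and 9 ≡ 1 (mod 4), so (3/9) = +(9/3).
Reduce top mod 3: now compute (0/3).
Top reduces to 0: gcd > 1, so the symbol is 0.

0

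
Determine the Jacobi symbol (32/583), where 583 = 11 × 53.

Pull out 2^5: since 583 ≡ 7 (mod 8), (2/583) = +1, so (2/583)^5 = +1.
Reached (1/583) = 1. Collecting the sign flips along the way, the symbol is +1.

1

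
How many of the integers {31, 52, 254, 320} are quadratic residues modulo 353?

1

(31/353) = -1 → non-residue.
(52/353) = -1 → non-residue.
(254/353) = +1 → QR.
(320/353) = -1 → non-residue.
Total quadratic residues among the 4: 1.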